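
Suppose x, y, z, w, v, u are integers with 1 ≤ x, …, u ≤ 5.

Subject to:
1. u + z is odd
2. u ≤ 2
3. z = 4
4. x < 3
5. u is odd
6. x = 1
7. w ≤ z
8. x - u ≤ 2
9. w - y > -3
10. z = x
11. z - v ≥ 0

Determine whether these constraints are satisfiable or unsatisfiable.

Unsatisfiable

Constraint 3 fixes z = 4 and constraint 6 fixes x = 1, but constraint 10 requires z = x. Since 4 ≠ 1, contradiction.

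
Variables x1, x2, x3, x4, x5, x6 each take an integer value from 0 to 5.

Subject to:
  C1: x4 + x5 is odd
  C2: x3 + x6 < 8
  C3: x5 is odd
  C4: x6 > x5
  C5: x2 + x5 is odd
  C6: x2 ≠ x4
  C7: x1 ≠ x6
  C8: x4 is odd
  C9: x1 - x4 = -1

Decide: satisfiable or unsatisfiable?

Constraint 8 makes x4 odd and constraint 3 makes x5 odd, so x4 + x5 must be even. Constraint 1 says x4 + x5 is odd — contradiction.

Unsatisfiable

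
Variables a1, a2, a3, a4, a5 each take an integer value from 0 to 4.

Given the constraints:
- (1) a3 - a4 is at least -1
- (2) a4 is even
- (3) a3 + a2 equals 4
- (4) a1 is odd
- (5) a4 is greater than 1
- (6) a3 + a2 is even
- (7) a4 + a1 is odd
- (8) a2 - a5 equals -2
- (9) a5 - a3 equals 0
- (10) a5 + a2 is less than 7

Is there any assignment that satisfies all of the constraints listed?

Satisfiable

The assignment a1 = 3, a2 = 1, a3 = 3, a4 = 2, a5 = 3 works:
  constraint 1 holds since a3 - a4 = 1.
  constraint 3 holds since a3 + a2 = 4.
The rest check out directly.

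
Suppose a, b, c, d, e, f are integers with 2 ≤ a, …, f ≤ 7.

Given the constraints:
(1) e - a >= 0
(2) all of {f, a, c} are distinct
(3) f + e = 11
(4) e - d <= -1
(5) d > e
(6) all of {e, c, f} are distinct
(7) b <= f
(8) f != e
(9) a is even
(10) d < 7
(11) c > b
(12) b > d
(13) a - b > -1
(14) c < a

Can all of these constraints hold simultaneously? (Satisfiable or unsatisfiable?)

Unsatisfiable

Constraints 1, 5, 11, 12, and 14 give e < d, d < b, b < c, c < a, a ≤ e. Chaining: e < d < b < c < a ≤ e, which forces e < e — impossible.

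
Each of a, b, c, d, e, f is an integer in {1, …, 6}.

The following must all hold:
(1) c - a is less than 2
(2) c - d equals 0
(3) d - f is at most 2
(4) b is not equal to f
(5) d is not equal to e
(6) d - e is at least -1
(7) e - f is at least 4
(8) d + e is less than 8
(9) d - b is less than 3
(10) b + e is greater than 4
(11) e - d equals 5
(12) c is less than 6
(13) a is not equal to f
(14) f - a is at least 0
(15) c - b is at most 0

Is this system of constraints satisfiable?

Unsatisfiable

Constraints 3, 6, and 7 give d − e ≥ -1, e − f ≥ 4, f − d ≥ -2.
Adding all 3 inequalities: the left sides telescope to 0, and the right sides sum to (-1) + 4 + (-2) = 1. So 0 ≥ 1, which is false.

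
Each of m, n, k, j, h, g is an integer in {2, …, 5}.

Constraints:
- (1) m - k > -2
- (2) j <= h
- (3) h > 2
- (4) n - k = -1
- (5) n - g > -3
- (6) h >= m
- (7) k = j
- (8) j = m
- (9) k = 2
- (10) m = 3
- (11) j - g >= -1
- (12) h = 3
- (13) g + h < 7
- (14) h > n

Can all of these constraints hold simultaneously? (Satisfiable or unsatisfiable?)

Constraint 9 fixes k = 2 and constraint 10 fixes m = 3. Constraints 7 and 8 give k = j = m, so k = m. But 2 ≠ 3 — contradiction.

Unsatisfiable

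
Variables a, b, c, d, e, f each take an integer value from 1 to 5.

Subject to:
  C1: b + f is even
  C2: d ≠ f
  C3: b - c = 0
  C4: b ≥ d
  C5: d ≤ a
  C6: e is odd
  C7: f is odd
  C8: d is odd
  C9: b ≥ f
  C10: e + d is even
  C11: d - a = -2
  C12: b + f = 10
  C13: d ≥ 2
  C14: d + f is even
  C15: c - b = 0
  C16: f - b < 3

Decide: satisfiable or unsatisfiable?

Satisfiable

Setting (a, b, c, d, e, f) = (5, 5, 5, 3, 1, 5) satisfies everything: constraint 3: b - c = 0; constraint 11: d - a = -2; constraint 12: b + f = 10, and the others follow.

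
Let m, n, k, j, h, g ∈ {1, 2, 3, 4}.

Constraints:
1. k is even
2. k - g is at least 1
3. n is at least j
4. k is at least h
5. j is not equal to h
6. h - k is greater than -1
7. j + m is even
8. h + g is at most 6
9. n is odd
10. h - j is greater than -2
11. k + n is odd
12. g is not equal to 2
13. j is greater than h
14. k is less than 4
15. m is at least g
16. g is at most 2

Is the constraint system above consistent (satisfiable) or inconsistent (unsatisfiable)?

Try m = 3, n = 3, k = 2, j = 3, h = 2, g = 1.
Check constraint 2: k - g = 1; constraint 6: h - k = 0. The remaining constraints are straightforward to verify.

Satisfiable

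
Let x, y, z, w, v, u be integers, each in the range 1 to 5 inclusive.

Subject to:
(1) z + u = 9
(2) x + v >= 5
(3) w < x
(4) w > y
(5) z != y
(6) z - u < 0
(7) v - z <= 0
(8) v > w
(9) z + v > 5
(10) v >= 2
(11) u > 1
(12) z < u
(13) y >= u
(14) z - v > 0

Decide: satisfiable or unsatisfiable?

Unsatisfiable

Constraints 4, 6, 8, 13, and 14 give y < w, w < v, v < z, z < u, u ≤ y. Chaining: y < w < v < z < u ≤ y, which forces y < y — impossible.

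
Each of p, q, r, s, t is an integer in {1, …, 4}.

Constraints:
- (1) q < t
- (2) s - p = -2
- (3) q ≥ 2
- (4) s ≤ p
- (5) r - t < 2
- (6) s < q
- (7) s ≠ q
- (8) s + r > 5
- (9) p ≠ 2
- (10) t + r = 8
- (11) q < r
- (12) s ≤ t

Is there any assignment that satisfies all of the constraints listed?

One satisfying assignment is p = 4, q = 3, r = 4, s = 2, t = 4.
For the less obvious constraints — constraint 2: s - p = -2; constraint 5: r - t = 0; constraint 8: s + r = 6 — and the others hold by inspection.

Satisfiable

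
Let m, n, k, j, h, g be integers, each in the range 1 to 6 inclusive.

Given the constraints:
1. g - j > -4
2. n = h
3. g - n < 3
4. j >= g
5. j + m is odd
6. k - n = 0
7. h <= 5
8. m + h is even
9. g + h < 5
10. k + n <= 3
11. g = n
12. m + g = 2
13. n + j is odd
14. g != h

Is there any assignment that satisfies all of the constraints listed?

Unsatisfiable

From constraints 2 and 11, g = n = h, so g = h. But constraint 14 says g ≠ h. Contradiction.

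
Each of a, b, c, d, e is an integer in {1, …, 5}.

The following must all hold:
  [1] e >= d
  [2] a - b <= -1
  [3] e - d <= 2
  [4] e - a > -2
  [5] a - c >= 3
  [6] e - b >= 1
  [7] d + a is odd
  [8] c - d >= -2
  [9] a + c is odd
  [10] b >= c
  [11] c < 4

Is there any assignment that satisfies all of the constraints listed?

Unsatisfiable

Constraints 2, 3, 5, 6, and 8 give c − d ≥ -2, d − e ≥ -2, e − b ≥ 1, b − a ≥ 1, a − c ≥ 3.
Adding all 5 inequalities: the left sides telescope to 0, and the right sides sum to (-2) + (-2) + 1 + 1 + 3 = 1. So 0 ≥ 1, which is false.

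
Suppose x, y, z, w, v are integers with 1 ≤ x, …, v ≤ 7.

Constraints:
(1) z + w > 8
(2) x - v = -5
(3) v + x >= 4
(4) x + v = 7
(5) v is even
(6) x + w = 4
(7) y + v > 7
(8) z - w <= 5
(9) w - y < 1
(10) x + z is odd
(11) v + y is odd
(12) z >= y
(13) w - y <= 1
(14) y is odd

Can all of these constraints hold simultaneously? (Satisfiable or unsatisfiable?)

Setting (x, y, z, w, v) = (1, 3, 6, 3, 6) satisfies everything: constraint 1: z + w = 9; constraint 2: x - v = -5; constraint 3: v + x = 7, and the others follow.

Satisfiable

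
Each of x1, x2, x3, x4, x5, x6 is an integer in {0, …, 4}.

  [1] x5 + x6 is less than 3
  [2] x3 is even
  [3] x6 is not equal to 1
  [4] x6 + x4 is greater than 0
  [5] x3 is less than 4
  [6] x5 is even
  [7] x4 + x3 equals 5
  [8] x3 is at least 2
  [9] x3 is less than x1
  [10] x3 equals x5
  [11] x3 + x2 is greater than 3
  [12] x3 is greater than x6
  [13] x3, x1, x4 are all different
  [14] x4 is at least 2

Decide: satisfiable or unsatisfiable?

One satisfying assignment is x1 = 4, x2 = 3, x3 = 2, x4 = 3, x5 = 2, x6 = 0.
For the less obvious constraints — constraint 1: x5 + x6 = 2; constraint 4: x6 + x4 = 3 — and the others hold by inspection.

Satisfiable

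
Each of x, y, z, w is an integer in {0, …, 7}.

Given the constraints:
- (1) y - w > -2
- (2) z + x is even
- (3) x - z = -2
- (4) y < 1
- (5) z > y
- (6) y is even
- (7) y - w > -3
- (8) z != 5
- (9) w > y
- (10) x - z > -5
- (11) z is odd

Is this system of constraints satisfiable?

Satisfiable

One satisfying assignment is x = 1, y = 0, z = 3, w = 1.
For the less obvious constraints — constraint 1: y - w = -1; constraint 3: x - z = -2 — and the others hold by inspection.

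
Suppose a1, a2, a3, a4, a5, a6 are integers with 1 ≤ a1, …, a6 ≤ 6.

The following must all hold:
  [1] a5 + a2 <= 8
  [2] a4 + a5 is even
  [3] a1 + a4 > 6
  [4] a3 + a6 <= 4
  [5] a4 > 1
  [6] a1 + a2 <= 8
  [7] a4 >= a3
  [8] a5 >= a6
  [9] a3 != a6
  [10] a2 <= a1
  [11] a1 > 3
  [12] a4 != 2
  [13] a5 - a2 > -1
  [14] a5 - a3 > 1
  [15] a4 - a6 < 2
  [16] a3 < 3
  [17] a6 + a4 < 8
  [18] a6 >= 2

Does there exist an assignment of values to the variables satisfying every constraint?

Try a1 = 5, a2 = 3, a3 = 1, a4 = 3, a5 = 5, a6 = 3.
Check constraint 1: a5 + a2 = 8; constraint 3: a1 + a4 = 8. The remaining constraints are straightforward to verify.

Satisfiable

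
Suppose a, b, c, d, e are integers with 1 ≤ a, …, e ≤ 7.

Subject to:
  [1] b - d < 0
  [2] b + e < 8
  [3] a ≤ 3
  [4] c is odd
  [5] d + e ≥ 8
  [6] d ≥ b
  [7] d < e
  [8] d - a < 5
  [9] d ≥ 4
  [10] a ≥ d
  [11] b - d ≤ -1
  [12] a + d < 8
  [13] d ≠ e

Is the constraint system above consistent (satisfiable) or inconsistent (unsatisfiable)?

From constraint 9: d ≥ 4. From constraints 3 and 10: d ≤ a and a ≤ 3, so d ≤ 3. But 3 < 4, so no value of d works.

Unsatisfiable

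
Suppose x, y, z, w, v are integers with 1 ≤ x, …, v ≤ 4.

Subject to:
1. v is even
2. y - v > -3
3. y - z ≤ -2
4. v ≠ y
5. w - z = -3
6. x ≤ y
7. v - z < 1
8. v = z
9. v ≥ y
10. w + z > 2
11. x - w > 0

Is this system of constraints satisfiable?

Satisfiable

Try x = 2, y = 2, z = 4, w = 1, v = 4.
Check constraint 2: y - v = -2; constraint 3: y - z = -2; constraint 5: w - z = -3. The remaining constraints are straightforward to verify.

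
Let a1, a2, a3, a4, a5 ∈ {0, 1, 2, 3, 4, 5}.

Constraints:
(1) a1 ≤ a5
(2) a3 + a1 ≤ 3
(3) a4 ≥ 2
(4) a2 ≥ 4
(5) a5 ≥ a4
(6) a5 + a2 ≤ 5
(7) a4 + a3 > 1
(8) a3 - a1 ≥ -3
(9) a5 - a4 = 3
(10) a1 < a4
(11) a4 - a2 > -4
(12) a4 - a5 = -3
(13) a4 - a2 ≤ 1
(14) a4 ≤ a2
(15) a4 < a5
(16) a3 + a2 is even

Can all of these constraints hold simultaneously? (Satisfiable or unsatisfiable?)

Unsatisfiable

From constraints 3 and 5: a5 ≥ a4 ≥ 2. From constraint 4: a2 ≥ 4. Hence a5 + a2 ≥ 6. But constraint 6 requires a5 + a2 ≤ 5, and 5 < 6. Contradiction.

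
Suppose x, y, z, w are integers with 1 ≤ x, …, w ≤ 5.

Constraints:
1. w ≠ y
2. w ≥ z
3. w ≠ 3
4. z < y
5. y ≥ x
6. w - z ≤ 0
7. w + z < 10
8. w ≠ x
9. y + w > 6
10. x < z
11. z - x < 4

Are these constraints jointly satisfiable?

Satisfiable

Setting (x, y, z, w) = (1, 5, 4, 4) satisfies everything: constraint 6: w - z = 0; constraint 7: w + z = 8, and the others follow.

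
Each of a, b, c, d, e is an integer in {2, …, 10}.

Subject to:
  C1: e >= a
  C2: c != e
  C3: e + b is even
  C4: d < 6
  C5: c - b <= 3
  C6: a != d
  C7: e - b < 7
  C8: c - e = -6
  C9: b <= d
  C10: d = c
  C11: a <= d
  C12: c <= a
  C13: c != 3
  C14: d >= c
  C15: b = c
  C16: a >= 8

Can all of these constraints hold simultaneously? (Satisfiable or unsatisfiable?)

From constraints 11 and 16: d ≥ a and a ≥ 8, so d ≥ 8. From constraint 4: d ≤ 5. But 5 < 8, so no value of d works.

Unsatisfiable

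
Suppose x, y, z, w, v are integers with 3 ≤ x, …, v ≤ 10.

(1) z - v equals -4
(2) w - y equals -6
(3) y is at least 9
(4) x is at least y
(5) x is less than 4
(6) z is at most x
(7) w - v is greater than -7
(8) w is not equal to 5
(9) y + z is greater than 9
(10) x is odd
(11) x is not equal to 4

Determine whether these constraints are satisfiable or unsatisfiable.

Unsatisfiable

From constraints 3 and 4: x ≥ y and y ≥ 9, so x ≥ 9. From constraint 5: x ≤ 3. But 3 < 9, so no value of x works.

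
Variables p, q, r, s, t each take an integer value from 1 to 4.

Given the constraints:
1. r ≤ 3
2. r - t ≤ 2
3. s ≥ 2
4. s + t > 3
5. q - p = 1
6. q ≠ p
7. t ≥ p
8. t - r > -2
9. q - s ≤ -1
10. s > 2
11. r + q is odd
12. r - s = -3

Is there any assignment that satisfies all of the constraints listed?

Satisfiable

The assignment p = 1, q = 2, r = 1, s = 4, t = 1 works:
  constraint 2 holds since r - t = 0.
  constraint 4 holds since s + t = 5.
The rest check out directly.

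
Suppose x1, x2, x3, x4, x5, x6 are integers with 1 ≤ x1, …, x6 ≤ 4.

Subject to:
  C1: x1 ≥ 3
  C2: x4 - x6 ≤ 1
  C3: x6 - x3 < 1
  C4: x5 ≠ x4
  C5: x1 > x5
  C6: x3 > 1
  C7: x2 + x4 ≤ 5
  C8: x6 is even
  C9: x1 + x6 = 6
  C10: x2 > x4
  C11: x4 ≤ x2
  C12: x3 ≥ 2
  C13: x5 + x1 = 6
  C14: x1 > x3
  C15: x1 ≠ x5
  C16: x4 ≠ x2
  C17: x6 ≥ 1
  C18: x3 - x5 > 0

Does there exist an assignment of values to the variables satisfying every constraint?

Satisfiable

Try x1 = 4, x2 = 4, x3 = 3, x4 = 1, x5 = 2, x6 = 2.
Check constraint 2: x4 - x6 = -1; constraint 3: x6 - x3 = -1. The remaining constraints are straightforward to verify.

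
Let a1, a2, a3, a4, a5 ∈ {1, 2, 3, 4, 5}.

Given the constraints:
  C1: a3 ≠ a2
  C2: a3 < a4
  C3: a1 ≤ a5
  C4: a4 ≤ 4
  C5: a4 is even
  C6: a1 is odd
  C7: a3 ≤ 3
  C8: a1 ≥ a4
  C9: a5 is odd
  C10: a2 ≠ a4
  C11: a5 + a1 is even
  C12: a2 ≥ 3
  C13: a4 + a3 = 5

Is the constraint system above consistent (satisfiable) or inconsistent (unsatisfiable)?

Satisfiable

The assignment a1 = 5, a2 = 3, a3 = 1, a4 = 4, a5 = 5 works:
  constraint 5 holds since a4 = 4 is even.
  constraint 6 holds since a1 = 5 is odd.
  constraint 13 holds since a4 + a3 = 5.
The rest check out directly.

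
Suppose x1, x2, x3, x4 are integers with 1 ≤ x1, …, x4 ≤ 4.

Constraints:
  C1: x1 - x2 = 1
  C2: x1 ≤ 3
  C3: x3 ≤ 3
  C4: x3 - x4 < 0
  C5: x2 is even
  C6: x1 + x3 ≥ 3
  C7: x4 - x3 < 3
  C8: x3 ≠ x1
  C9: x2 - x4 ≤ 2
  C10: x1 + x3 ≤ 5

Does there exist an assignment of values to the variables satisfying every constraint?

Try x1 = 3, x2 = 2, x3 = 1, x4 = 3.
Check constraint 1: x1 - x2 = 1; constraint 4: x3 - x4 = -2; constraint 6: x1 + x3 = 4. The remaining constraints are straightforward to verify.

Satisfiable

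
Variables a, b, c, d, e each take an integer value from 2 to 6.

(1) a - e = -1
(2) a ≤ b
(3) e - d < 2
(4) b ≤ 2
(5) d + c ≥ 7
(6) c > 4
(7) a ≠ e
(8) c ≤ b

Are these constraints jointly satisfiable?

Unsatisfiable

From constraint 6: c ≥ 5. From constraints 4 and 8: c ≤ b and b ≤ 2, so c ≤ 2. But 2 < 5, so no value of c works.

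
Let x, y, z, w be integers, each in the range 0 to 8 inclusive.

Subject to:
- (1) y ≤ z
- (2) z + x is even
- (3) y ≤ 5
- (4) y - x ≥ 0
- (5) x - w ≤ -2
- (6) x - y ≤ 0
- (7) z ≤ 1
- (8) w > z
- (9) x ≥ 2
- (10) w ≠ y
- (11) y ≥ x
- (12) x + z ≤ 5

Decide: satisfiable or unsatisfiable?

Unsatisfiable

From constraints 9 and 11: y ≥ x and x ≥ 2, so y ≥ 2. From constraints 1 and 7: y ≤ z and z ≤ 1, so y ≤ 1. But 1 < 2, so no value of y works.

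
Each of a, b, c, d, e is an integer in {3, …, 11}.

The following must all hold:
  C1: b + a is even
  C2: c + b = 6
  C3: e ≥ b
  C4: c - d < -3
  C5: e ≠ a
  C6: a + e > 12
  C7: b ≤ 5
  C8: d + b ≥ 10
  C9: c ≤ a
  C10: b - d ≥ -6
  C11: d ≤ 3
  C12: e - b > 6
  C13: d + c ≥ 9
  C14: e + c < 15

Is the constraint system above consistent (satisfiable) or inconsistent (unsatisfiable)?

Unsatisfiable

From constraint 11: d ≤ 3. From constraint 7: b ≤ 5. Hence d + b ≤ 8. But constraint 8 requires d + b ≥ 10, and 10 > 8. Contradiction.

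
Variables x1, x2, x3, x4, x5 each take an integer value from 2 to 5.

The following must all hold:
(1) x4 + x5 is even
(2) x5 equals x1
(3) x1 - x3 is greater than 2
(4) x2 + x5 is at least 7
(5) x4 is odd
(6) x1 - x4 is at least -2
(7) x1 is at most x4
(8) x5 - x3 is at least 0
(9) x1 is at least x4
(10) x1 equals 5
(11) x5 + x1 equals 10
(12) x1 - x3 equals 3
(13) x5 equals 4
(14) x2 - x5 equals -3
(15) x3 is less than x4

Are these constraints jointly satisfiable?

Unsatisfiable

Constraint 13 fixes x5 = 4 and constraint 10 fixes x1 = 5, but constraint 2 requires x5 = x1. Since 4 ≠ 5, contradiction.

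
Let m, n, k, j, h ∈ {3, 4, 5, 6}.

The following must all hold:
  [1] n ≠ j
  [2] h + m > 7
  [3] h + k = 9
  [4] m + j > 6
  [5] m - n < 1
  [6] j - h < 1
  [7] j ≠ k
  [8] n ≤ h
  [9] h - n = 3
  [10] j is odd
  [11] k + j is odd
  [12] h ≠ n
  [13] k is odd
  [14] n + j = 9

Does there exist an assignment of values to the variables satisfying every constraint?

Constraint 13 makes k odd and constraint 10 makes j odd, so k + j must be even. Constraint 11 says k + j is odd — contradiction.

Unsatisfiable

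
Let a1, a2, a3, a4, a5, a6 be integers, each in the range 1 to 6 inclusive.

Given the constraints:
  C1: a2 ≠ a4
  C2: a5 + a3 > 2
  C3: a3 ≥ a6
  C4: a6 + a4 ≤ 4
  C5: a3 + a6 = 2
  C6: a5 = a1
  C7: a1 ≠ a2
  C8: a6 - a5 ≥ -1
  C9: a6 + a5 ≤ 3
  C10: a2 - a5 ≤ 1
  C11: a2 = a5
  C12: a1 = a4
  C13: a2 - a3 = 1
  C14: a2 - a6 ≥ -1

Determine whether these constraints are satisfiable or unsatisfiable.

Unsatisfiable

From constraints 6, 11, and 12, a2 = a5 = a1 = a4, so a2 = a4. But constraint 1 says a2 ≠ a4. Contradiction.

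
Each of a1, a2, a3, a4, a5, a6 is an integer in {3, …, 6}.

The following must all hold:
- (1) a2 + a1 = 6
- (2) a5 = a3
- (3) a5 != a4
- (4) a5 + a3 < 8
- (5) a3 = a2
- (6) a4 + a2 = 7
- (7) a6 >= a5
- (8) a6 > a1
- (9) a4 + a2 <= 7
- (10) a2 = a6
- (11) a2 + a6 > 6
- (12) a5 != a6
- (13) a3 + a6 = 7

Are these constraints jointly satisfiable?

Unsatisfiable

From constraints 2, 5, and 10, a5 = a3 = a2 = a6, so a5 = a6. But constraint 12 says a5 ≠ a6. Contradiction.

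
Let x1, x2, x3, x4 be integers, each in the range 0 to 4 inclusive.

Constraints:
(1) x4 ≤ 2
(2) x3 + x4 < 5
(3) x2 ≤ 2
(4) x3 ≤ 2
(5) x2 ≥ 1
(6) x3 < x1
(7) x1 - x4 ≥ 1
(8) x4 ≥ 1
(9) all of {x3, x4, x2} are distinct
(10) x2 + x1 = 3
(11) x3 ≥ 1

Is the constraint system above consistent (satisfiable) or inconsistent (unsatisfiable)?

Unsatisfiable

Constraints 1, 3, 4, 5, 8, and 11 confine each of x3, x4, x2 to the 2 values {1, 2}.
Constraint 9 requires all 3 of them to be distinct, but only 2 values are available — impossible by the pigeonhole principle.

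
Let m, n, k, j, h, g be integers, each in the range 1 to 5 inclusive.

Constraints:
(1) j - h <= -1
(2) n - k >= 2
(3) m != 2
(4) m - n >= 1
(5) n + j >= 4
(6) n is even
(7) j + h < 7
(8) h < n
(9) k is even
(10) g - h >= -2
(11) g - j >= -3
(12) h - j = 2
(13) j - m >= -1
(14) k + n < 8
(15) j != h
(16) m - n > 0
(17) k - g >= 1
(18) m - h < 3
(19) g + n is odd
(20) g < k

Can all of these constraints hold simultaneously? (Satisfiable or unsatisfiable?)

Unsatisfiable

Constraints 1, 2, 4, 10, 13, and 17 give n − k ≥ 2, k − g ≥ 1, g − h ≥ -2, h − j ≥ 1, j − m ≥ -1, m − n ≥ 1.
Adding all 6 inequalities: the left sides telescope to 0, and the right sides sum to 2 + 1 + (-2) + 1 + (-1) + 1 = 2. So 0 ≥ 2, which is false.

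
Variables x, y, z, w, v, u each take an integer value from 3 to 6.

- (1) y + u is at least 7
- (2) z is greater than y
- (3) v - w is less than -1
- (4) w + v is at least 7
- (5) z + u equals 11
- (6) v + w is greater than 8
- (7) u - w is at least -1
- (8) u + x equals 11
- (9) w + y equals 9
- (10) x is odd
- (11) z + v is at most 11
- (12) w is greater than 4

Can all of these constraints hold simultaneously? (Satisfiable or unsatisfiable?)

Satisfiable

Try x = 5, y = 3, z = 5, w = 6, v = 4, u = 6.
Check constraint 1: y + u = 9; constraint 3: v - w = -2. The remaining constraints are straightforward to verify.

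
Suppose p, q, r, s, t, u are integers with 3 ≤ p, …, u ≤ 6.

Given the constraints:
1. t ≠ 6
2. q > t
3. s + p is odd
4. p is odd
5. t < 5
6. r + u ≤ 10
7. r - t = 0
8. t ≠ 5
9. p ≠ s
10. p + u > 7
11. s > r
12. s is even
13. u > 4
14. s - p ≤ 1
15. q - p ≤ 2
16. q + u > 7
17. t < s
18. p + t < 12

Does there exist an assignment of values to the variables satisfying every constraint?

Take p = 5, q = 5, r = 4, s = 6, t = 4, u = 5. Then constraint 6: r + u = 9; constraint 7: r - t = 0, and every other listed constraint is also met.

Satisfiable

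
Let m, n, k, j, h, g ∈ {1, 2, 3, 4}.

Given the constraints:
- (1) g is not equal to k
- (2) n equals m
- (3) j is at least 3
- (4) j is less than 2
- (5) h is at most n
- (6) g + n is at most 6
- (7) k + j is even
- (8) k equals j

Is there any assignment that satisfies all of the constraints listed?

Unsatisfiable

From constraint 3: j ≥ 3. From constraint 4: j ≤ 1. But 1 < 3, so no value of j works.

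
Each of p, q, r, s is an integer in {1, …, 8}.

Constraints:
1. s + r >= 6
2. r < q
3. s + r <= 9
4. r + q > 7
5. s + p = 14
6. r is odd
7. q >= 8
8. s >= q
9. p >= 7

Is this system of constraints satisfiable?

Unsatisfiable

From constraints 7 and 8: s ≥ q ≥ 8. From constraint 9: p ≥ 7. Hence s + p ≥ 15. But constraint 5 requires s + p = 14, and 14 < 15. Contradiction.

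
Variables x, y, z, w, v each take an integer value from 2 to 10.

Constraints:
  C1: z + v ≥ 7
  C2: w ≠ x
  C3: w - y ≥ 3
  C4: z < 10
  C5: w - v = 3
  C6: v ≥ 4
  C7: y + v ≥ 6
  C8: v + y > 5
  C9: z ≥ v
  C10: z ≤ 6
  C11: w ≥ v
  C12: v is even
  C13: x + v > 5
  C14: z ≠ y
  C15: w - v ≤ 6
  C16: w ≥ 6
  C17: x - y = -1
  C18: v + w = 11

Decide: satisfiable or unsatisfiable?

Satisfiable

Try x = 2, y = 3, z = 5, w = 7, v = 4.
Check constraint 1: z + v = 9; constraint 3: w - y = 4; constraint 5: w - v = 3. The remaining constraints are straightforward to verify.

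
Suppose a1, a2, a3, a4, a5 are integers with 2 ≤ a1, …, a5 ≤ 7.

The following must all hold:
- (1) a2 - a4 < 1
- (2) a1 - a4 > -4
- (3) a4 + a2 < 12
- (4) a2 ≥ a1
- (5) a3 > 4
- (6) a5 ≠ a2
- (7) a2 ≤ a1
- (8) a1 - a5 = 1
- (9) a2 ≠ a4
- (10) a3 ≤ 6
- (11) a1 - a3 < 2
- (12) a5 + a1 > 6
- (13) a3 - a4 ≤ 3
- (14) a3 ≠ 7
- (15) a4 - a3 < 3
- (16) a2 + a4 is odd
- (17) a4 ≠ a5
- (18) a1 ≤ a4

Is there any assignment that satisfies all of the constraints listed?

The assignment a1 = 4, a2 = 4, a3 = 5, a4 = 5, a5 = 3 works:
  constraint 1 holds since a2 - a4 = -1.
  constraint 2 holds since a1 - a4 = -1.
The rest check out directly.

Satisfiable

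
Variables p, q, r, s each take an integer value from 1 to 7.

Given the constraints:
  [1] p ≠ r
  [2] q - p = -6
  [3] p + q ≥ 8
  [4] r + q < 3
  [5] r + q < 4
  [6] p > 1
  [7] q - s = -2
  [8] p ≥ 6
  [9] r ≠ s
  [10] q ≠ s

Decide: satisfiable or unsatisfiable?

One satisfying assignment is p = 7, q = 1, r = 1, s = 3.
For the less obvious constraints — constraint 2: q - p = -6; constraint 3: p + q = 8 — and the others hold by inspection.

Satisfiable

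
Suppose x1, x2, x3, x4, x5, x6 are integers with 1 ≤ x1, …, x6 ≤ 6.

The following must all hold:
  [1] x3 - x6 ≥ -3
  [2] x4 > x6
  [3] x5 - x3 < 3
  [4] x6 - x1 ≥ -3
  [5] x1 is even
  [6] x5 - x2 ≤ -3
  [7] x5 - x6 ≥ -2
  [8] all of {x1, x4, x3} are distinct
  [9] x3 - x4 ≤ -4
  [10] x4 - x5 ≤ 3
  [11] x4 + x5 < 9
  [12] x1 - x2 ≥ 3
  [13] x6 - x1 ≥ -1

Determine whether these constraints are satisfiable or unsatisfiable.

Constraints 1, 4, 6, 9, 10, and 12 give x2 − x5 ≥ 3, x5 − x4 ≥ -3, x4 − x3 ≥ 4, x3 − x6 ≥ -3, x6 − x1 ≥ -3, x1 − x2 ≥ 3.
Adding all 6 inequalities: the left sides telescope to 0, and the right sides sum to 3 + (-3) + 4 + (-3) + (-3) + 3 = 1. So 0 ≥ 1, which is false.

Unsatisfiable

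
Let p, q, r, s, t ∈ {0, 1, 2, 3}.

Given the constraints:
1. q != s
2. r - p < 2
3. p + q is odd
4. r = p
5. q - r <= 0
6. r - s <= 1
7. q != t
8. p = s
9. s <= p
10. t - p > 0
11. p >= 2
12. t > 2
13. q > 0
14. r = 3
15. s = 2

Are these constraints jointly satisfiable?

Constraint 14 fixes r = 3 and constraint 15 fixes s = 2. Constraints 4 and 8 give r = p = s, so r = s. But 3 ≠ 2 — contradiction.

Unsatisfiable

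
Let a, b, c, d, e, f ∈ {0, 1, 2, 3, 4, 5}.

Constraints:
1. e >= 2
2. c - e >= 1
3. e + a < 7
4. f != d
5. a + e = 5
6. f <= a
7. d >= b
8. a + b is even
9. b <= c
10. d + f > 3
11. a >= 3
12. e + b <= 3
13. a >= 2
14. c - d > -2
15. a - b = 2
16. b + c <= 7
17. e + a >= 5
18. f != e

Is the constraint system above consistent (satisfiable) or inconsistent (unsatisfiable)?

Satisfiable

Setting (a, b, c, d, e, f) = (3, 1, 4, 5, 2, 1) satisfies everything: constraint 2: c - e = 2; constraint 3: e + a = 5; constraint 5: a + e = 5, and the others follow.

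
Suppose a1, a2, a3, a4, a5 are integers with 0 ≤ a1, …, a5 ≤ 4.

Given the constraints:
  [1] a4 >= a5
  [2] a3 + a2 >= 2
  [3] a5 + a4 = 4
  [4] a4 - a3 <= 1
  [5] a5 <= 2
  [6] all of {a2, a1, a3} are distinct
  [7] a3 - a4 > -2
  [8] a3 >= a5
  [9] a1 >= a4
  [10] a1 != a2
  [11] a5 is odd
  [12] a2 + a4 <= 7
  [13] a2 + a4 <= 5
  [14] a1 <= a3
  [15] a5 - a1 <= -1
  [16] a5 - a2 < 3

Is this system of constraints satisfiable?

Try a1 = 3, a2 = 1, a3 = 4, a4 = 3, a5 = 1.
Check constraint 2: a3 + a2 = 5; constraint 3: a5 + a4 = 4; constraint 4: a4 - a3 = -1. The remaining constraints are straightforward to verify.

Satisfiable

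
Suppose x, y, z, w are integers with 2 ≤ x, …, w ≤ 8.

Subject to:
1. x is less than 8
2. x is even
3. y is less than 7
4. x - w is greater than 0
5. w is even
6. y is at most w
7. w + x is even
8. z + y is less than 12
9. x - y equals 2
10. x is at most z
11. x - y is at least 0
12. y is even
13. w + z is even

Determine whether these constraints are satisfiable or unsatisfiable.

Setting (x, y, z, w) = (4, 2, 8, 2) satisfies everything: constraint 4: x - w = 2; constraint 8: z + y = 10, and the others follow.

Satisfiable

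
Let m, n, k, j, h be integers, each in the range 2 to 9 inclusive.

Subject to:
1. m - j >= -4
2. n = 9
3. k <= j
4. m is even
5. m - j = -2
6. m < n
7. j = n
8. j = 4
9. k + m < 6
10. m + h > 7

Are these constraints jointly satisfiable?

Constraint 8 fixes j = 4 and constraint 2 fixes n = 9, but constraint 7 requires j = n. Since 4 ≠ 9, contradiction.

Unsatisfiable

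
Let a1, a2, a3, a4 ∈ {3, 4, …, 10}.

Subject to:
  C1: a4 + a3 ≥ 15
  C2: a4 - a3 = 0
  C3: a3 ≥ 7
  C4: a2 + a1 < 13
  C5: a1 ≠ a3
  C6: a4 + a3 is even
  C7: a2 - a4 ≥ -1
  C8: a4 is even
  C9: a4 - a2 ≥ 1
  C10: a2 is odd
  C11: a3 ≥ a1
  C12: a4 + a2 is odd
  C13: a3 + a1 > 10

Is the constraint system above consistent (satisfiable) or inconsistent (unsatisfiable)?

Satisfiable

Take a1 = 4, a2 = 7, a3 = 8, a4 = 8. Then constraint 1: a4 + a3 = 16; constraint 2: a4 - a3 = 0, and every other listed constraint is also met.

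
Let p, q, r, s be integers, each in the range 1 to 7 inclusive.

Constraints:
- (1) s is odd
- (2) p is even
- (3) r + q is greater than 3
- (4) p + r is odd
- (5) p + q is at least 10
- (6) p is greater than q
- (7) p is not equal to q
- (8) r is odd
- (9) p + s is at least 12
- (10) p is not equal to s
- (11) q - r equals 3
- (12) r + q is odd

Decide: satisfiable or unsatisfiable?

Satisfiable

Setting (p, q, r, s) = (6, 4, 1, 7) satisfies everything: constraint 3: r + q = 5; constraint 5: p + q = 10; constraint 9: p + s = 13, and the others follow.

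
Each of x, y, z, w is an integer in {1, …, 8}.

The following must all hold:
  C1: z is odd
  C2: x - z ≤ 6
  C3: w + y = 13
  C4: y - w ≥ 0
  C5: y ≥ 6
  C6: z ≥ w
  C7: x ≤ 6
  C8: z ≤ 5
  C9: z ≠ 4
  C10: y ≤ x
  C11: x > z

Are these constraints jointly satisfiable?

From constraints 6 and 8: w ≤ z ≤ 5. From constraints 7 and 10: y ≤ x ≤ 6. Hence w + y ≤ 11. But constraint 3 requires w + y = 13, and 13 > 11. Contradiction.

Unsatisfiable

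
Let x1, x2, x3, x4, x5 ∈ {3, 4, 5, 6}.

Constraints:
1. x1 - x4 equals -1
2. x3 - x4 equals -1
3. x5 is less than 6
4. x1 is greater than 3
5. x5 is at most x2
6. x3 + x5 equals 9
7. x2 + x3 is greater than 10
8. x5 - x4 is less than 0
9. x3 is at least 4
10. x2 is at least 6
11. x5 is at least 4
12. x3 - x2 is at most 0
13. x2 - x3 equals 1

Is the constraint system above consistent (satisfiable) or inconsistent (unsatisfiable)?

Satisfiable

Try x1 = 5, x2 = 6, x3 = 5, x4 = 6, x5 = 4.
Check constraint 1: x1 - x4 = -1; constraint 2: x3 - x4 = -1; constraint 6: x3 + x5 = 9. The remaining constraints are straightforward to verify.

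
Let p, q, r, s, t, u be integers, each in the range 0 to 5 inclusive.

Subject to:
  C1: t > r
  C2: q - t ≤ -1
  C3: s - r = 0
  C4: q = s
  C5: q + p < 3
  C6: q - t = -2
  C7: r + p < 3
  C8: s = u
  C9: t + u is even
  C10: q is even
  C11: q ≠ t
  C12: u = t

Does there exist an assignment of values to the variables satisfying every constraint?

Unsatisfiable

From constraints 4, 8, and 12, q = s = u = t, so q = t. But constraint 11 says q ≠ t. Contradiction.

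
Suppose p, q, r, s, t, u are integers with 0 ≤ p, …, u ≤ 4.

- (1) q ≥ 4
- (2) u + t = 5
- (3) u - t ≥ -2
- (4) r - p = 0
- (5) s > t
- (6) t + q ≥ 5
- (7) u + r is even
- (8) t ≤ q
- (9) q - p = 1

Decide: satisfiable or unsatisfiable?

Satisfiable

Setting (p, q, r, s, t, u) = (3, 4, 3, 3, 2, 3) satisfies everything: constraint 2: u + t = 5; constraint 3: u - t = 1; constraint 4: r - p = 0, and the others follow.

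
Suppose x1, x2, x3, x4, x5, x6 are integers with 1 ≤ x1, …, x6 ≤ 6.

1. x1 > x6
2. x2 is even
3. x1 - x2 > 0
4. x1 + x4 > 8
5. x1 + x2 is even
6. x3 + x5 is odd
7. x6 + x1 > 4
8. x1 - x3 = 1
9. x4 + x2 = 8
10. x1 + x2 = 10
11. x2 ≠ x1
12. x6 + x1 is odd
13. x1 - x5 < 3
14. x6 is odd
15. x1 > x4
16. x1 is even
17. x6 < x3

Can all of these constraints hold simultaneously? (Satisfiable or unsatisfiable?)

Satisfiable

One satisfying assignment is x1 = 6, x2 = 4, x3 = 5, x4 = 4, x5 = 6, x6 = 1.
For the less obvious constraints — constraint 3: x1 - x2 = 2; constraint 4: x1 + x4 = 10 — and the others hold by inspection.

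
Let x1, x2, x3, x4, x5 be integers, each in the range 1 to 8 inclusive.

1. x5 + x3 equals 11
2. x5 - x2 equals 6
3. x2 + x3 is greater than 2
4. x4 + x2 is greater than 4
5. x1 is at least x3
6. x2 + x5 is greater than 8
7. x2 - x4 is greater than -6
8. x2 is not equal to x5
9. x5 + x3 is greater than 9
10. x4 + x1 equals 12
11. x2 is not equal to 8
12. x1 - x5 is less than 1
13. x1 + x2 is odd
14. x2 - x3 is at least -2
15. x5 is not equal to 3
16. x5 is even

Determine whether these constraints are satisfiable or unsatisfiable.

Take x1 = 7, x2 = 2, x3 = 3, x4 = 5, x5 = 8. Then constraint 1: x5 + x3 = 11; constraint 2: x5 - x2 = 6, and every other listed constraint is also met.

Satisfiable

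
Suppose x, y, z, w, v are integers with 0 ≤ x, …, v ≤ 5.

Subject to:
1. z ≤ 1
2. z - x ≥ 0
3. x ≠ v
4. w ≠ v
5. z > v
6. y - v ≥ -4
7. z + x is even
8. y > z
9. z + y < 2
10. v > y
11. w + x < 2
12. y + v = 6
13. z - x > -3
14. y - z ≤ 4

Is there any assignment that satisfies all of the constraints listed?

Constraints 5, 8, and 10 give v < z, z < y, y < v. Chaining: v < z < y < v, which forces v < v — impossible.

Unsatisfiable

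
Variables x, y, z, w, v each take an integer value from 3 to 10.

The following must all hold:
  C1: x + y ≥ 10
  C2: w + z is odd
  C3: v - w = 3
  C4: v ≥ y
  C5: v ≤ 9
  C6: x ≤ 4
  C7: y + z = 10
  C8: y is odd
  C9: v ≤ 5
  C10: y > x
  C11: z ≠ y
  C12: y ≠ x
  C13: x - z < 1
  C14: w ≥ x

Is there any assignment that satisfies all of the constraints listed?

Unsatisfiable

From constraint 6: x ≤ 4. From constraints 4 and 9: y ≤ v ≤ 5. Hence x + y ≤ 9. But constraint 1 requires x + y ≥ 10, and 10 > 9. Contradiction.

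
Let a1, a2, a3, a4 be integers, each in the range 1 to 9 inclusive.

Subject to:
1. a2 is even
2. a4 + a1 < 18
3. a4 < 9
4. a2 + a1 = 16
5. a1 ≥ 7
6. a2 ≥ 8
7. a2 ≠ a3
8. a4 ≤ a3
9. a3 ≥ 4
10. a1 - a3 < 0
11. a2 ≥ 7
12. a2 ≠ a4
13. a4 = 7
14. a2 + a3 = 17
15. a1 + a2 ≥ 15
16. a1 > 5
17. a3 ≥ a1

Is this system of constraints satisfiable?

Satisfiable

One satisfying assignment is a1 = 8, a2 = 8, a3 = 9, a4 = 7.
For the less obvious constraints — constraint 2: a4 + a1 = 15; constraint 4: a2 + a1 = 16; constraint 10: a1 - a3 = -1 — and the others hold by inspection.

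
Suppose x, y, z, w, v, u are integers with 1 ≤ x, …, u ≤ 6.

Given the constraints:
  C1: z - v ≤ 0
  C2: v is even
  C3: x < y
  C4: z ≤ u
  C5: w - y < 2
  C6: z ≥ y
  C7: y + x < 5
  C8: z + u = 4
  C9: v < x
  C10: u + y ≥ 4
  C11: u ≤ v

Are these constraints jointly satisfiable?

Constraints 1, 3, 6, and 9 give y ≤ z, z ≤ v, v < x, x < y. Chaining: y ≤ z ≤ v < x < y, which forces y < y — impossible.

Unsatisfiable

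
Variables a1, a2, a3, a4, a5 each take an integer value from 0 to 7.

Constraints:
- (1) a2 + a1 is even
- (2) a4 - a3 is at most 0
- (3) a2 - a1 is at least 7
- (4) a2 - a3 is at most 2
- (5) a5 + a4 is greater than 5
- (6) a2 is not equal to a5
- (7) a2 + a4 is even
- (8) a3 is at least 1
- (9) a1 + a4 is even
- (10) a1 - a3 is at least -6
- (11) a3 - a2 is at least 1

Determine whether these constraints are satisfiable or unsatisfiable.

Constraints 3, 10, and 11 give a1 − a3 ≥ -6, a3 − a2 ≥ 1, a2 − a1 ≥ 7.
Adding all 3 inequalities: the left sides telescope to 0, and the right sides sum to (-6) + 1 + 7 = 2. So 0 ≥ 2, which is false.

Unsatisfiable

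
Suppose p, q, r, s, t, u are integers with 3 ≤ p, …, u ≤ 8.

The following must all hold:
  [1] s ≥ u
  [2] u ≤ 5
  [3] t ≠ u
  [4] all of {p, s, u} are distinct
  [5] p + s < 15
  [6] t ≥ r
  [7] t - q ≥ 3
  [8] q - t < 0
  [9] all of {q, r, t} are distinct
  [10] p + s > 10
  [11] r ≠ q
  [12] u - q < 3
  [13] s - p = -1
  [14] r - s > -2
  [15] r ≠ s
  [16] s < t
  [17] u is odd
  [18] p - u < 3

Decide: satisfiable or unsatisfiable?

Satisfiable

Setting (p, q, r, s, t, u) = (7, 5, 7, 6, 8, 5) satisfies everything: constraint 5: p + s = 13; constraint 7: t - q = 3; constraint 8: q - t = -3, and the others follow.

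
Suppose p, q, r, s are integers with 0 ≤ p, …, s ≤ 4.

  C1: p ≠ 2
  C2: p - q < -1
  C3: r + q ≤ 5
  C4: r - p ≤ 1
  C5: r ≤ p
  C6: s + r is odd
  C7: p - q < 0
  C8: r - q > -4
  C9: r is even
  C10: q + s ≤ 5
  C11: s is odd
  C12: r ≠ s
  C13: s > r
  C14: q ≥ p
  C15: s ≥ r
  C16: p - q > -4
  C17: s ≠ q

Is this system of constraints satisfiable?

Try p = 0, q = 2, r = 0, s = 3.
Check constraint 2: p - q = -2; constraint 3: r + q = 2; constraint 4: r - p = 0. The remaining constraints are straightforward to verify.

Satisfiable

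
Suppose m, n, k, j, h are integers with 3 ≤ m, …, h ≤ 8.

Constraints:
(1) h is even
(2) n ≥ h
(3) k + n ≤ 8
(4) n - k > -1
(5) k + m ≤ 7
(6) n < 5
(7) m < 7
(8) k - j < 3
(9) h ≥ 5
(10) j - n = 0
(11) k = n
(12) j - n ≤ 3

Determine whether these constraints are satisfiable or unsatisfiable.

Unsatisfiable

From constraints 2 and 9: n ≥ h and h ≥ 5, so n ≥ 5. From constraint 6: n ≤ 4. But 4 < 5, so no value of n works.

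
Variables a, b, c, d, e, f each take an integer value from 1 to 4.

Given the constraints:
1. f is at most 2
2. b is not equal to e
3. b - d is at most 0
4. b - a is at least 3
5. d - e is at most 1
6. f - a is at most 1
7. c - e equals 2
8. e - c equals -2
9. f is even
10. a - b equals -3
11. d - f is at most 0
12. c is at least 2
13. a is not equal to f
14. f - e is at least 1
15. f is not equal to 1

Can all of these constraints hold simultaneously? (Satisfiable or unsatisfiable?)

Unsatisfiable

Constraints 3, 4, 5, 6, and 14 give a − f ≥ -1, f − e ≥ 1, e − d ≥ -1, d − b ≥ 0, b − a ≥ 3.
Adding all 5 inequalities: the left sides telescope to 0, and the right sides sum to (-1) + 1 + (-1) + 0 + 3 = 2. So 0 ≥ 2, which is false.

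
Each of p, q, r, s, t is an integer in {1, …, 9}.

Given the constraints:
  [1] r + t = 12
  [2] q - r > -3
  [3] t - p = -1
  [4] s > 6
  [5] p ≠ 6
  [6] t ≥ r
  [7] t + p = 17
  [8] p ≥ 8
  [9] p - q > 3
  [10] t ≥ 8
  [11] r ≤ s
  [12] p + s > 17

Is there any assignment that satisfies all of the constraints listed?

Satisfiable

Setting (p, q, r, s, t) = (9, 3, 4, 9, 8) satisfies everything: constraint 1: r + t = 12; constraint 2: q - r = -1, and the others follow.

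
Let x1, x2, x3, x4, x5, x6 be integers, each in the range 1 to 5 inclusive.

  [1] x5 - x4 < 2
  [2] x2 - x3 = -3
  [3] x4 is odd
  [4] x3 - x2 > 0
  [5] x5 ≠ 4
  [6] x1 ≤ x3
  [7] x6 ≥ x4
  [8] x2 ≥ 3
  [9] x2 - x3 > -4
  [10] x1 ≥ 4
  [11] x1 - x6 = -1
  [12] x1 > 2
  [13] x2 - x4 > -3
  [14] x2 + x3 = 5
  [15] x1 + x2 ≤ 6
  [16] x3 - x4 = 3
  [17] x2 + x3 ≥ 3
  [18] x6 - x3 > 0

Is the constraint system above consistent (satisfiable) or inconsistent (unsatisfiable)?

From constraint 8: x2 ≥ 3. From constraints 6 and 10: x3 ≥ x1 ≥ 4. Hence x2 + x3 ≥ 7. But constraint 14 requires x2 + x3 = 5, and 5 < 7. Contradiction.

Unsatisfiable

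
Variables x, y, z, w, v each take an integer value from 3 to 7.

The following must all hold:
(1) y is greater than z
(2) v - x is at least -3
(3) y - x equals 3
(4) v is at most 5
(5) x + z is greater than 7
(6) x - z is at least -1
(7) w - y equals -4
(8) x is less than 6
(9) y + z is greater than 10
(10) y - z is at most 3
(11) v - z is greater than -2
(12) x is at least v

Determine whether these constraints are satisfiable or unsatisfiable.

Try x = 4, y = 7, z = 4, w = 3, v = 3.
Check constraint 2: v - x = -1; constraint 3: y - x = 3. The remaining constraints are straightforward to verify.

Satisfiable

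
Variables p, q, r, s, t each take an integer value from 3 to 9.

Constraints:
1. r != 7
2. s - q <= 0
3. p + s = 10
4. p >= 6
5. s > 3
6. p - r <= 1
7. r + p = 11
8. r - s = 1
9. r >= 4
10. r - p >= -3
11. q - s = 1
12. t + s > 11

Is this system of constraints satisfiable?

Take p = 6, q = 5, r = 5, s = 4, t = 9. Then constraint 2: s - q = -1; constraint 3: p + s = 10; constraint 6: p - r = 1, and every other listed constraint is also met.

Satisfiable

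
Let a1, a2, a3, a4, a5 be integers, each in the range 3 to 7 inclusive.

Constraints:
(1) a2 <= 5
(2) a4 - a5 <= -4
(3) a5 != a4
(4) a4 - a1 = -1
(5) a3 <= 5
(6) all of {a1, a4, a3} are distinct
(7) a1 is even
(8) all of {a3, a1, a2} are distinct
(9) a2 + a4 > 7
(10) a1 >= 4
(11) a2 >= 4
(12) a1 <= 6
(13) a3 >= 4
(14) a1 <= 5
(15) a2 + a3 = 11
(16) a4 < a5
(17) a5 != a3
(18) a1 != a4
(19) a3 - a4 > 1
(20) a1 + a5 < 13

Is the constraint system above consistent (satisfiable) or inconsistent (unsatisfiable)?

Unsatisfiable

Constraints 1, 5, 10, 11, 13, and 14 confine each of a3, a1, a2 to the 2 values {4, 5}.
Constraint 8 requires all 3 of them to be distinct, but only 2 values are available — impossible by the pigeonhole principle.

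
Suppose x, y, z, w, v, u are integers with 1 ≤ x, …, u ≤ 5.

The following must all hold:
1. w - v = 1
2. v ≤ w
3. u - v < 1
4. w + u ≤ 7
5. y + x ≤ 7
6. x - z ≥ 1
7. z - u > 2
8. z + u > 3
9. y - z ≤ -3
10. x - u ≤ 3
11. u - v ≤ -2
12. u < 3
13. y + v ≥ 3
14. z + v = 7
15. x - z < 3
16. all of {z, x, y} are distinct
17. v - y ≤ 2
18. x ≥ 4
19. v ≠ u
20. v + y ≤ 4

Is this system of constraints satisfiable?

Constraints 6, 9, 10, 11, and 17 give v − u ≥ 2, u − x ≥ -3, x − z ≥ 1, z − y ≥ 3, y − v ≥ -2.
Adding all 5 inequalities: the left sides telescope to 0, and the right sides sum to 2 + (-3) + 1 + 3 + (-2) = 1. So 0 ≥ 1, which is false.

Unsatisfiable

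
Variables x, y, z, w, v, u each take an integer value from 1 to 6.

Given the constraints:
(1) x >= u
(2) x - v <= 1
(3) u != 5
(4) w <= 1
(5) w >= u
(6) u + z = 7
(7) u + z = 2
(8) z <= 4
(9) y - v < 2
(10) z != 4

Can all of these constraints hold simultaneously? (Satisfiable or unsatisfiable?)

From constraints 4 and 5: u ≤ w ≤ 1. From constraint 8: z ≤ 4. Hence u + z ≤ 5. But constraint 6 requires u + z = 7, and 7 > 5. Contradiction.

Unsatisfiable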